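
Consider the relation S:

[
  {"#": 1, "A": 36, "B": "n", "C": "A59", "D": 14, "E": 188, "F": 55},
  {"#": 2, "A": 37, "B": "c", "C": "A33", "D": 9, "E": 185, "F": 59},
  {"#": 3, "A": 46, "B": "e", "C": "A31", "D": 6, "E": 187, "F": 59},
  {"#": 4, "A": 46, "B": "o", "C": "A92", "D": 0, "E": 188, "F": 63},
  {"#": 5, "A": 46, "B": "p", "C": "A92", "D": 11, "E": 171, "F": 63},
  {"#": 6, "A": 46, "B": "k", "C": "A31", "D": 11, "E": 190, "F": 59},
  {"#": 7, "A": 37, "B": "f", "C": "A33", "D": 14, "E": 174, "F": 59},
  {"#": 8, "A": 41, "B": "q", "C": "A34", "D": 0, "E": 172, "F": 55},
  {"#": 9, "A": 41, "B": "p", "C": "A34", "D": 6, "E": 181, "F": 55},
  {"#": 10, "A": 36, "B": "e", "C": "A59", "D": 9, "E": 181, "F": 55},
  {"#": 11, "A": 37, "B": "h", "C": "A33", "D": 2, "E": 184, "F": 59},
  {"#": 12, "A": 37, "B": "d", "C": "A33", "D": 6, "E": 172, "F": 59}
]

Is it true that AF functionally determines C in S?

Yes

(A=36, F=55): rows 1, 10 → C = A59, A59 ✓
(A=37, F=59): rows 2, 7, 11, 12 → C = A33, A33, A33, A33 ✓
(A=46, F=59): rows 3, 6 → C = A31, A31 ✓
(A=46, F=63): rows 4, 5 → C = A92, A92 ✓
(A=41, F=55): rows 8, 9 → C = A34, A34 ✓
Every AF value is associated with a single C value, so AF -> C holds.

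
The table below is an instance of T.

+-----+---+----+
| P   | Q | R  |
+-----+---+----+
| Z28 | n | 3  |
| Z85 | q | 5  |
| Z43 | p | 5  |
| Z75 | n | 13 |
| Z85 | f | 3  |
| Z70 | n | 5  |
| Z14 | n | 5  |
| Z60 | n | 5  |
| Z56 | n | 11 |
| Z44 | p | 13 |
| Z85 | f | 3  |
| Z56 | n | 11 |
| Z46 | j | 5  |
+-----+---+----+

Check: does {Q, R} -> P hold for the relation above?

(Q=n, R=3): 1 row → P = Z28 ✓
(Q=q, R=5): 1 row → P = Z85 ✓
(Q=p, R=5): 1 row → P = Z43 ✓
(Q=n, R=13): 1 row → P = Z75 ✓
(Q=f, R=3): 2 rows → P = Z85, Z85 ✓
(Q=n, R=5): 3 rows → P takes values {Z70, Z14, Z60} — violation
(Q=n, R=11): 2 rows → P = Z56, Z56 ✓
(Q=p, R=13): 1 row → P = Z44 ✓
(Q=j, R=5): 1 row → P = Z46 ✓
Two rows agree on {Q, R} but differ on P, so {Q, R} -> P does not hold.

No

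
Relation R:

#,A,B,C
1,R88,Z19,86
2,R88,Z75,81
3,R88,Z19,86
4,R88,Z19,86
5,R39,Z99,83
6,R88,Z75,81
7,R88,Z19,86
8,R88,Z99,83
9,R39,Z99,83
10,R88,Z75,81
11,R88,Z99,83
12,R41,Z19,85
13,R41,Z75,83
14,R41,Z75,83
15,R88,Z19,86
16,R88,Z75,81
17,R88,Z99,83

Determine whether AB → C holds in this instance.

(A=R88, B=Z19): rows 1, 3, 4, 7, 15 → C = 86, 86, 86, 86, 86 ✓
(A=R88, B=Z75): rows 2, 6, 10, 16 → C = 81, 81, 81, 81 ✓
(A=R39, B=Z99): rows 5, 9 → C = 83, 83 ✓
(A=R88, B=Z99): rows 8, 11, 17 → C = 83, 83, 83 ✓
(A=R41, B=Z19): row 12 → C = 85 ✓
(A=R41, B=Z75): rows 13, 14 → C = 83, 83 ✓
Every AB value is associated with a single C value, so AB → C holds.

Yes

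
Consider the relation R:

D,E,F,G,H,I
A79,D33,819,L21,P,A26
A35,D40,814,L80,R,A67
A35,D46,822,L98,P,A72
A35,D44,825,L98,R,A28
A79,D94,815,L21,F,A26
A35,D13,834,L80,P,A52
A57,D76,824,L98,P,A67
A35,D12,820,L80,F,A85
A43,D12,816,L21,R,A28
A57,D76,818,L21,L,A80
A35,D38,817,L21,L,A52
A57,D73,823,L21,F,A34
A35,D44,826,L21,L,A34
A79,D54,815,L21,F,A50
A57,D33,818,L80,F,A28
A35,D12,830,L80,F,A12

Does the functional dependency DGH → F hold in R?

No

(D=A79, G=L21, H=P): 1 row → F = 819 ✓
(D=A35, G=L80, H=R): 1 row → F = 814 ✓
(D=A35, G=L98, H=P): 1 row → F = 822 ✓
(D=A35, G=L98, H=R): 1 row → F = 825 ✓
(D=A79, G=L21, H=F): 2 rows → F = 815, 815 ✓
(D=A35, G=L80, H=P): 1 row → F = 834 ✓
(D=A57, G=L98, H=P): 1 row → F = 824 ✓
(D=A35, G=L80, H=F): 2 rows → F takes values {820, 830} — violation
(D=A43, G=L21, H=R): 1 row → F = 816 ✓
(D=A57, G=L21, H=L): 1 row → F = 818 ✓
(D=A35, G=L21, H=L): 2 rows → F takes values {817, 826} — violation
(D=A57, G=L21, H=F): 1 row → F = 823 ✓
(D=A57, G=L80, H=F): 1 row → F = 818 ✓
Two rows agree on DGH but differ on F, so DGH → F does not hold.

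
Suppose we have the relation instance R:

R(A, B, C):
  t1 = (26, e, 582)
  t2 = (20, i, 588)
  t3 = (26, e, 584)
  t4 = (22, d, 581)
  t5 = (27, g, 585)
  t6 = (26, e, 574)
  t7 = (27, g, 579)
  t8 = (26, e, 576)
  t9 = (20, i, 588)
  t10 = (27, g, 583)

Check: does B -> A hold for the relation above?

Yes

B=e: rows 1, 3, 6, 8 → A = 26, 26, 26, 26 ✓
B=i: rows 2, 9 → A = 20, 20 ✓
B=d: row 4 → A = 22 ✓
B=g: rows 5, 7, 10 → A = 27, 27, 27 ✓
Every B value is associated with a single A value, so B -> A holds.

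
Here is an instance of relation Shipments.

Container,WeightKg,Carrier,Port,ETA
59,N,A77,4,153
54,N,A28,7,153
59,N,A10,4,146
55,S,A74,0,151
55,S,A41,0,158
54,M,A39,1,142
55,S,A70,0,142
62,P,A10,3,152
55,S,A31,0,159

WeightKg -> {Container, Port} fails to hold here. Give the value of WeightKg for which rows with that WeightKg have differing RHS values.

N

WeightKg=N: 3 rows → {Container,Port} takes values {(59, 4), (54, 7)} — violation
WeightKg=S: 4 rows → {Container,Port} = (55, 0), (55, 0), (55, 0), (55, 0) ✓
WeightKg=M: 1 row → {Container,Port} = (54, 1) ✓
WeightKg=P: 1 row → {Container,Port} = (62, 3) ✓
The only WeightKg value with inconsistent RHS is WeightKg=N.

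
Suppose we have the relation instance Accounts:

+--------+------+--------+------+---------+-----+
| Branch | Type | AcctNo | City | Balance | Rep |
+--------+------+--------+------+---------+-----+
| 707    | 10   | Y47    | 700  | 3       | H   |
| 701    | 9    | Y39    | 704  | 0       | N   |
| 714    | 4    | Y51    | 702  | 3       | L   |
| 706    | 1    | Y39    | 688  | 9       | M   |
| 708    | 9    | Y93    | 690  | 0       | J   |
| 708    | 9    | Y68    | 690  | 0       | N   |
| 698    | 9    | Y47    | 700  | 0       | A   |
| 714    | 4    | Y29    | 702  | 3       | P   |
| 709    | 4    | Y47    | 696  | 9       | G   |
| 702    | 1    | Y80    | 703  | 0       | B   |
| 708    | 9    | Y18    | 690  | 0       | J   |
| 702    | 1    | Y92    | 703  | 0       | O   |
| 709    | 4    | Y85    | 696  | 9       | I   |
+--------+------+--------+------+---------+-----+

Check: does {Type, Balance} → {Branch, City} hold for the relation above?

No

(Type=10, Balance=3): 1 row → {Branch,City} = (707, 700) ✓
(Type=9, Balance=0): 5 rows → {Branch,City} takes values {(701, 704), (708, 690), (698, 700)} — violation
(Type=4, Balance=3): 2 rows → {Branch,City} = (714, 702), (714, 702) ✓
(Type=1, Balance=9): 1 row → {Branch,City} = (706, 688) ✓
(Type=4, Balance=9): 2 rows → {Branch,City} = (709, 696), (709, 696) ✓
(Type=1, Balance=0): 2 rows → {Branch,City} = (702, 703), (702, 703) ✓
Two rows agree on {Type, Balance} but differ on {Branch, City}, so {Type, Balance} → {Branch, City} does not hold.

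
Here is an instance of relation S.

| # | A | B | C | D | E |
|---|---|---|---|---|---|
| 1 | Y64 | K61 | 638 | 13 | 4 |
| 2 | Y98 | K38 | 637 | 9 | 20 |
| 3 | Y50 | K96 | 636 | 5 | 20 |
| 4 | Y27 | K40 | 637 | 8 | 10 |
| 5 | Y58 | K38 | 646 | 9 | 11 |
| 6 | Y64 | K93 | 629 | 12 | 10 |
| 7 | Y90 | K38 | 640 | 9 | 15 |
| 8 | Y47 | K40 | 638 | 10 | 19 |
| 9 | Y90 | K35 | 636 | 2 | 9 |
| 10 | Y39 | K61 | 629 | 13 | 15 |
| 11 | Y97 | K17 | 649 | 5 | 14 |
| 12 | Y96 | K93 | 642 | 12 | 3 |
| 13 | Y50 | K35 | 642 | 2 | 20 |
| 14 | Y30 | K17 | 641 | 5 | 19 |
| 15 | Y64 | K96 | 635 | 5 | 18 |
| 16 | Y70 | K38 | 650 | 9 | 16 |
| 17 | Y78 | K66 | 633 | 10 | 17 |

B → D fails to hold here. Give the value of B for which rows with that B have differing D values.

B=K61: rows 1, 10 → D = 13, 13 ✓
B=K38: rows 2, 5, 7, 16 → D = 9, 9, 9, 9 ✓
B=K96: rows 3, 15 → D = 5, 5 ✓
B=K40: rows 4, 8 → D takes values {8, 10} — violation
B=K93: rows 6, 12 → D = 12, 12 ✓
B=K35: rows 9, 13 → D = 2, 2 ✓
B=K17: rows 11, 14 → D = 5, 5 ✓
B=K66: row 17 → D = 10 ✓
The only B value with inconsistent D is B=K40.

K40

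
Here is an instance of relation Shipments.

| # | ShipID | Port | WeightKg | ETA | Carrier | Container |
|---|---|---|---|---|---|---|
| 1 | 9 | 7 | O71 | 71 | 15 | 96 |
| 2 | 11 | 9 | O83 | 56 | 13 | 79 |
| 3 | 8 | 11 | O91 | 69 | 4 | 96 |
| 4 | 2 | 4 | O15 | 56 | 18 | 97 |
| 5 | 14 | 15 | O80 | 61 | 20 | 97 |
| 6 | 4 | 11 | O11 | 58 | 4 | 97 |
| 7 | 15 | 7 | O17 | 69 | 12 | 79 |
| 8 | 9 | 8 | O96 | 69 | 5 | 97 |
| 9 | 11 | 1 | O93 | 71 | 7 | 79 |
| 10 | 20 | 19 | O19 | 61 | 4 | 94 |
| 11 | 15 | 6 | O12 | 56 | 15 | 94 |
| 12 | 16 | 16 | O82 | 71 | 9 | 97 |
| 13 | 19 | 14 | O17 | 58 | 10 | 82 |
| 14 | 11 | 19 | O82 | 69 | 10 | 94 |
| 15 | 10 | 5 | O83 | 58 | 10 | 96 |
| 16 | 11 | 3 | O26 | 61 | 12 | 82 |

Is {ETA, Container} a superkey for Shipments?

All 16 rows have distinct {ETA, Container} values, so {ETA, Container} → (all attributes) holds and {ETA, Container} is a superkey.

Yes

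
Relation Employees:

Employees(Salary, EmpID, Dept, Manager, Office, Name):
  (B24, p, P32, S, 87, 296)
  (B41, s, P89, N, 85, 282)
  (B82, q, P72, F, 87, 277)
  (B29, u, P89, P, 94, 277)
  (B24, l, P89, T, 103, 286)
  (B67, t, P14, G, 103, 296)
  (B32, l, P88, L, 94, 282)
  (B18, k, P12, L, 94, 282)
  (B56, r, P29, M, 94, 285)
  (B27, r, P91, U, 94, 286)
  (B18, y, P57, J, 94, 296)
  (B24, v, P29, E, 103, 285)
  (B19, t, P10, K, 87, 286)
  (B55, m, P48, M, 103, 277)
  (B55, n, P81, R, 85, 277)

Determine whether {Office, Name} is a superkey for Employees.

Two distinct rows share (Office=94, Name=282), so {Office, Name} does not determine every attribute — not a superkey.

No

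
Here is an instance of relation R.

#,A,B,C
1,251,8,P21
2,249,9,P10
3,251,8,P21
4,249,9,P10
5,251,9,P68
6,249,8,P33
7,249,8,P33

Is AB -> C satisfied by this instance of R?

(A=251, B=8): rows 1, 3 → C = P21, P21 ✓
(A=249, B=9): rows 2, 4 → C = P10, P10 ✓
(A=251, B=9): row 5 → C = P68 ✓
(A=249, B=8): rows 6, 7 → C = P33, P33 ✓
Every AB value is associated with a single C value, so AB -> C holds.

Yes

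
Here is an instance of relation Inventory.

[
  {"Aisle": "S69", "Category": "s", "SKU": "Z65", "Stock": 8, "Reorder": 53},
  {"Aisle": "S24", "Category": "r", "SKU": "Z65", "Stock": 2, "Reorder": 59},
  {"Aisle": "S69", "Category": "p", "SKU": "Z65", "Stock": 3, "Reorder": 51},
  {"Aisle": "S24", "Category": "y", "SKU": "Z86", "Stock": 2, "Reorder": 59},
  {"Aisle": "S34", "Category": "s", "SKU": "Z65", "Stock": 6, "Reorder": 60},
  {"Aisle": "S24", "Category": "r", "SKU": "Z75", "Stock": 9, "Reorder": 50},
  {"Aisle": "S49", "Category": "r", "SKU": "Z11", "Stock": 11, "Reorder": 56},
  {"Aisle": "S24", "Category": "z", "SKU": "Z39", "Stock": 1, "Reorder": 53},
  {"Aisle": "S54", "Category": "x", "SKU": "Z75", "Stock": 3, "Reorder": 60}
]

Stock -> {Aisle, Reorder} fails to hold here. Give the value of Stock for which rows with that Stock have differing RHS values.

Stock=8: 1 row → {Aisle,Reorder} = (S69, 53) ✓
Stock=2: 2 rows → {Aisle,Reorder} = (S24, 59), (S24, 59) ✓
Stock=3: 2 rows → {Aisle,Reorder} takes values {(S69, 51), (S54, 60)} — violation
Stock=6: 1 row → {Aisle,Reorder} = (S34, 60) ✓
Stock=9: 1 row → {Aisle,Reorder} = (S24, 50) ✓
Stock=11: 1 row → {Aisle,Reorder} = (S49, 56) ✓
Stock=1: 1 row → {Aisle,Reorder} = (S24, 53) ✓
The only Stock value with inconsistent RHS is Stock=3.

3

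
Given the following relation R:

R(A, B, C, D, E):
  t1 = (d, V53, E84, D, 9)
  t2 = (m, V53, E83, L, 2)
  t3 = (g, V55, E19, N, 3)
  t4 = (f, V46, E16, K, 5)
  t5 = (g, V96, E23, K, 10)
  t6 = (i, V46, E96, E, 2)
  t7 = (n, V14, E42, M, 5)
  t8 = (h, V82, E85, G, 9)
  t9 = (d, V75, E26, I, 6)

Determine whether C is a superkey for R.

All 9 rows have distinct C values, so C → (all attributes) holds and C is a superkey.

Yes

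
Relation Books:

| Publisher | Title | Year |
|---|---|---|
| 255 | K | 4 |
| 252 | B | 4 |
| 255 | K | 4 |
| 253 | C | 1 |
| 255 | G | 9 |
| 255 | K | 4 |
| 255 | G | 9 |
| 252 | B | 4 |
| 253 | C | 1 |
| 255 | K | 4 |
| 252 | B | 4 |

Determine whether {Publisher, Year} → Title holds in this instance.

(Publisher=255, Year=4): 4 rows → Title = K, K, K, K ✓
(Publisher=252, Year=4): 3 rows → Title = B, B, B ✓
(Publisher=253, Year=1): 2 rows → Title = C, C ✓
(Publisher=255, Year=9): 2 rows → Title = G, G ✓
Every {Publisher, Year} value is associated with a single Title value, so {Publisher, Year} → Title holds.

Yes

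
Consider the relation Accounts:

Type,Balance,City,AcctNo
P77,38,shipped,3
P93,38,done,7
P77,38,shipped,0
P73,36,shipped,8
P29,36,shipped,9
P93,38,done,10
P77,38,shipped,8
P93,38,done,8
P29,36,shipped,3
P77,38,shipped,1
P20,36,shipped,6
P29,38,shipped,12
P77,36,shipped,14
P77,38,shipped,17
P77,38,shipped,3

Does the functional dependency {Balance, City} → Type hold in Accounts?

No

(Balance=38, City=shipped): 7 rows → Type takes values {P77, P29} — violation
(Balance=38, City=done): 3 rows → Type = P93, P93, P93 ✓
(Balance=36, City=shipped): 5 rows → Type takes values {P73, P29, P20, P77} — violation
Two rows agree on {Balance, City} but differ on Type, so {Balance, City} → Type does not hold.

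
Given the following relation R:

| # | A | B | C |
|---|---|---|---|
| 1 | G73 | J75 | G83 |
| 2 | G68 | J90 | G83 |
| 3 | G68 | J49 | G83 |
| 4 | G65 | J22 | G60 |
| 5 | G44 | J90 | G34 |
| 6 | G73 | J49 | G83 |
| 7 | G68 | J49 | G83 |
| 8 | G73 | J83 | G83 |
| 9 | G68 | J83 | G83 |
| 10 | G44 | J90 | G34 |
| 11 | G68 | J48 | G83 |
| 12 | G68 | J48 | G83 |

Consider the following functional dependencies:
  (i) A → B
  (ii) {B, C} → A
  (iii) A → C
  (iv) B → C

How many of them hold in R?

1

(i) A → B: A=G73: rows 1, 6, 8 → B takes values {J75, J49, J83} — violation; A=G68: rows 2, 3, 7, 9, 11, 12 → B takes values {J90, J49, J83, J48} — violation — fails.
(ii) {B, C} → A: (B=J49, C=G83): rows 3, 6, 7 → A takes values {G68, G73} — violation; (B=J83, C=G83): rows 8, 9 → A takes values {G73, G68} — violation — fails.
(iii) A → C: every LHS value maps to a single RHS value — holds.
(iv) B → C: B=J90: rows 2, 5, 10 → C takes values {G83, G34} — violation — fails.
1 of the 4 dependencies holds.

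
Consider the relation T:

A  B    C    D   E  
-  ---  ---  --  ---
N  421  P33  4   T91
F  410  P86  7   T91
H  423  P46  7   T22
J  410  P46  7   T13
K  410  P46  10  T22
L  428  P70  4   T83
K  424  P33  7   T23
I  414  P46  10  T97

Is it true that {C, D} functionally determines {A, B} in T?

No

(C=P33, D=4): 1 row → {A,B} = (N, 421) ✓
(C=P86, D=7): 1 row → {A,B} = (F, 410) ✓
(C=P46, D=7): 2 rows → {A,B} takes values {(H, 423), (J, 410)} — violation
(C=P46, D=10): 2 rows → {A,B} takes values {(K, 410), (I, 414)} — violation
(C=P70, D=4): 1 row → {A,B} = (L, 428) ✓
(C=P33, D=7): 1 row → {A,B} = (K, 424) ✓
Two rows agree on {C, D} but differ on {A, B}, so {C, D} → {A, B} does not hold.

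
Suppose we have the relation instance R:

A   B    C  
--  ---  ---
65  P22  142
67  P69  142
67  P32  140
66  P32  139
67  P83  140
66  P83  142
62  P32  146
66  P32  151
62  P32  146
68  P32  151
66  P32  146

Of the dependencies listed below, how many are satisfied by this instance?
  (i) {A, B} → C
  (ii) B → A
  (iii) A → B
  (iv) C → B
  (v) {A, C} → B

0

(i) {A, B} → C: (A=66, B=P32): 3 rows → C takes values {139, 151, 146} — violation — fails.
(ii) B → A: B=P32: 7 rows → A takes values {67, 66, 62, 68} — violation; B=P83: 2 rows → A takes values {67, 66} — violation — fails.
(iii) A → B: A=67: 3 rows → B takes values {P69, P32, P83} — violation; A=66: 4 rows → B takes values {P32, P83} — violation — fails.
(iv) C → B: C=142: 3 rows → B takes values {P22, P69, P83} — violation; C=140: 2 rows → B takes values {P32, P83} — violation — fails.
(v) {A, C} → B: (A=67, C=140): 2 rows → B takes values {P32, P83} — violation — fails.
None of the 5 dependencies hold.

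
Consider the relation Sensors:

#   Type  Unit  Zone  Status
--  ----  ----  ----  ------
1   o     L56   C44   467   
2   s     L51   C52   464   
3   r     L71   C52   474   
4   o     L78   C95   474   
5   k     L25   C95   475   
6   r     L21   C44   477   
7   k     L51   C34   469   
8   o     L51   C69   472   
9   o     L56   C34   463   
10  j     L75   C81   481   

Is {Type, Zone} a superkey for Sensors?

All 10 rows have distinct {Type, Zone} values, so {Type, Zone} → (all attributes) holds and {Type, Zone} is a superkey.

Yes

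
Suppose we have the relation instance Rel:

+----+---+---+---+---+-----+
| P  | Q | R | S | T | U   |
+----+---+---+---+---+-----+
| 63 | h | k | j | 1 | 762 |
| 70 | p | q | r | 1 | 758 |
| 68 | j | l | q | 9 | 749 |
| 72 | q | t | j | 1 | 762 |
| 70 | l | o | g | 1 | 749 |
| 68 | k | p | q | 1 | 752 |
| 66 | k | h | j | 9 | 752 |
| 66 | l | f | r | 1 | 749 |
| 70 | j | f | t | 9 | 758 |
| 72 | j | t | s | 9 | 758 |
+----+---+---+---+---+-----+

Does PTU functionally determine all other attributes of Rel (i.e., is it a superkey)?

All 10 rows have distinct PTU values, so PTU → (all attributes) holds and PTU is a superkey.

Yes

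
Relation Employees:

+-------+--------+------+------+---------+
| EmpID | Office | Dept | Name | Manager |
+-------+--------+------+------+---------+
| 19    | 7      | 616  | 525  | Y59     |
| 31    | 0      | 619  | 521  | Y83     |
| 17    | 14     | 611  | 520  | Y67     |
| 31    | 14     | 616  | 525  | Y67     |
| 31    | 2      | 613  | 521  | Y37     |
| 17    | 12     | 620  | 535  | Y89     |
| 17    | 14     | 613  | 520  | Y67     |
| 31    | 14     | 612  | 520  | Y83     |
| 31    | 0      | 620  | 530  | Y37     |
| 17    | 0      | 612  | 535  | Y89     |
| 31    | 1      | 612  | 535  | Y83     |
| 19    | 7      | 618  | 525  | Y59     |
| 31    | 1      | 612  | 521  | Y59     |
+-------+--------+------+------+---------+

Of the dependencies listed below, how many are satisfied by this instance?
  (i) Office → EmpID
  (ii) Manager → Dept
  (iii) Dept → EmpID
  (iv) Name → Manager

0

(i) Office → EmpID: Office=0: 3 rows → EmpID takes values {31, 17} — violation; Office=14: 4 rows → EmpID takes values {17, 31} — violation — fails.
(ii) Manager → Dept: Manager=Y59: 3 rows → Dept takes values {616, 618, 612} — violation; Manager=Y83: 3 rows → Dept takes values {619, 612} — violation; Manager=Y67: 3 rows → Dept takes values {611, 616, 613} — violation; Manager=Y37: 2 rows → Dept takes values {613, 620} — violation; Manager=Y89: 2 rows → Dept takes values {620, 612} — violation — fails.
(iii) Dept → EmpID: Dept=616: 2 rows → EmpID takes values {19, 31} — violation; Dept=613: 2 rows → EmpID takes values {31, 17} — violation; Dept=620: 2 rows → EmpID takes values {17, 31} — violation; Dept=612: 4 rows → EmpID takes values {31, 17} — violation — fails.
(iv) Name → Manager: Name=525: 3 rows → Manager takes values {Y59, Y67} — violation; Name=521: 3 rows → Manager takes values {Y83, Y37, Y59} — violation; Name=520: 3 rows → Manager takes values {Y67, Y83} — violation; Name=535: 3 rows → Manager takes values {Y89, Y83} — violation — fails.
None of the 4 dependencies hold.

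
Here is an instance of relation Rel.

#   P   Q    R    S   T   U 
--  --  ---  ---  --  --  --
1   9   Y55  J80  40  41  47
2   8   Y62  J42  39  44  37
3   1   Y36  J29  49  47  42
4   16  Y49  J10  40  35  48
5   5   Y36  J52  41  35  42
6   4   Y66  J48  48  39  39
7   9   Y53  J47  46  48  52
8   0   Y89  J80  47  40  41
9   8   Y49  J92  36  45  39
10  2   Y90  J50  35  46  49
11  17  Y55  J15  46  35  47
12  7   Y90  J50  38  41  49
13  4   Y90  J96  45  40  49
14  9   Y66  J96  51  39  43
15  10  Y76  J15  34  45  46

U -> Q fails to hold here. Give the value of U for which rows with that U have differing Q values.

U=47: rows 1, 11 → Q = Y55, Y55 ✓
U=37: row 2 → Q = Y62 ✓
U=42: rows 3, 5 → Q = Y36, Y36 ✓
U=48: row 4 → Q = Y49 ✓
U=39: rows 6, 9 → Q takes values {Y66, Y49} — violation
U=52: row 7 → Q = Y53 ✓
U=41: row 8 → Q = Y89 ✓
U=49: rows 10, 12, 13 → Q = Y90, Y90, Y90 ✓
U=43: row 14 → Q = Y66 ✓
U=46: row 15 → Q = Y76 ✓
The only U value with inconsistent Q is U=39.

39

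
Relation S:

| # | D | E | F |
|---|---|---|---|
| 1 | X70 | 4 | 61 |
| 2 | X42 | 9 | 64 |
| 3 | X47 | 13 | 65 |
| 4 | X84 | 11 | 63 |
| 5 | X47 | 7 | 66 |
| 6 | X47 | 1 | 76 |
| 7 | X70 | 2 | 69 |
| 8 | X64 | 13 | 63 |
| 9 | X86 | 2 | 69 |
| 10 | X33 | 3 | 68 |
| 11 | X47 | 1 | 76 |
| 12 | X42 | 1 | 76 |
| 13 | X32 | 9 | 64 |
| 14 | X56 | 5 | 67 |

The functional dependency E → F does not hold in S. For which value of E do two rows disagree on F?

13

E=4: row 1 → F = 61 ✓
E=9: rows 2, 13 → F = 64, 64 ✓
E=13: rows 3, 8 → F takes values {65, 63} — violation
E=11: row 4 → F = 63 ✓
E=7: row 5 → F = 66 ✓
E=1: rows 6, 11, 12 → F = 76, 76, 76 ✓
E=2: rows 7, 9 → F = 69, 69 ✓
E=3: row 10 → F = 68 ✓
E=5: row 14 → F = 67 ✓
The only E value with inconsistent F is E=13.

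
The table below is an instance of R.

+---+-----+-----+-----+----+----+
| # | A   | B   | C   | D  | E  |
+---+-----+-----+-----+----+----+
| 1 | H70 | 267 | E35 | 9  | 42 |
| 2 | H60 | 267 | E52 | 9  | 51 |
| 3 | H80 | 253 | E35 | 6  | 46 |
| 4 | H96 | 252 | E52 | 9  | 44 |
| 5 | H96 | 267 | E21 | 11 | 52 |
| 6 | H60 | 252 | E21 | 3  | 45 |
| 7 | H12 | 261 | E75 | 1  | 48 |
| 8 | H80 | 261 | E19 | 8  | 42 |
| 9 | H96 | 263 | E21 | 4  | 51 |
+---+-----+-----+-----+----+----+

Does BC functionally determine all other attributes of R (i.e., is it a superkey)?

All 9 rows have distinct BC values, so BC → (all attributes) holds and BC is a superkey.

Yes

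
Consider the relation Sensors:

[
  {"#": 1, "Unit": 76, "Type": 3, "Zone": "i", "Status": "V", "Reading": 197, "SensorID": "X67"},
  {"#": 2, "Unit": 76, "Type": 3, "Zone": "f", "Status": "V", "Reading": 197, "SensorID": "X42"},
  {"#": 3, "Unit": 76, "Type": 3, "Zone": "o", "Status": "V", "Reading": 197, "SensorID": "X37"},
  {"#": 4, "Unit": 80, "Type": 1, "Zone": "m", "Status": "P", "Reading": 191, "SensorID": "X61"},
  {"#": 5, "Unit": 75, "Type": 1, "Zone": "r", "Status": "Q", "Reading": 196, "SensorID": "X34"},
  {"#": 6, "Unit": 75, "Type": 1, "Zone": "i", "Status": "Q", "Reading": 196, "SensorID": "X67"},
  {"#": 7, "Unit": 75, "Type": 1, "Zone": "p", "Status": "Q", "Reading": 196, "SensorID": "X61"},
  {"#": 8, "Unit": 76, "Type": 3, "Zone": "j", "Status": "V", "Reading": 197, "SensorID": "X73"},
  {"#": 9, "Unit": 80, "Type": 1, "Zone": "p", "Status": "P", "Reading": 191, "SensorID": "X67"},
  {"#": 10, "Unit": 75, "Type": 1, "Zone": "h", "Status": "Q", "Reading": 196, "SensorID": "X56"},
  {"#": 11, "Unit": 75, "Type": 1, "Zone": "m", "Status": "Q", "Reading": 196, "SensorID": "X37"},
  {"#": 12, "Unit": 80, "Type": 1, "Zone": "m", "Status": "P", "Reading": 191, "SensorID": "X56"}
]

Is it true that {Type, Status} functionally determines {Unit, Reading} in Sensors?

(Type=3, Status=V): rows 1, 2, 3, 8 → {Unit,Reading} = (76, 197), (76, 197), (76, 197), (76, 197) ✓
(Type=1, Status=P): rows 4, 9, 12 → {Unit,Reading} = (80, 191), (80, 191), (80, 191) ✓
(Type=1, Status=Q): rows 5, 6, 7, 10, 11 → {Unit,Reading} = (75, 196), (75, 196), (75, 196), (75, 196), (75, 196) ✓
Every {Type, Status} value is associated with a single {Unit, Reading} value, so {Type, Status} → {Unit, Reading} holds.

Yes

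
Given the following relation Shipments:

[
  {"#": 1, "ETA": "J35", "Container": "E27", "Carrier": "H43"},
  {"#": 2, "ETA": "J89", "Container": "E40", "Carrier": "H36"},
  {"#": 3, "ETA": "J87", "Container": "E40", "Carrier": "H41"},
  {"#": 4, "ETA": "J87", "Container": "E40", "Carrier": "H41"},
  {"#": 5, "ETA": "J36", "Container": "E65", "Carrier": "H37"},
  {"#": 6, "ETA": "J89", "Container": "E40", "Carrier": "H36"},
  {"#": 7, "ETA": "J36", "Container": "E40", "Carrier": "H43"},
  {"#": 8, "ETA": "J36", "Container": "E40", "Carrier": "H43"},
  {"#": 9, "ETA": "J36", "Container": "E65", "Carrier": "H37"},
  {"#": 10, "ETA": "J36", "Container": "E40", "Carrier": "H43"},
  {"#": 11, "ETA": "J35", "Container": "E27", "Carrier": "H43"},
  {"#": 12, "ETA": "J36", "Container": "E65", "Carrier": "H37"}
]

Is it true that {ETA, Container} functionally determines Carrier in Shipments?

Yes

(ETA=J35, Container=E27): rows 1, 11 → Carrier = H43, H43 ✓
(ETA=J89, Container=E40): rows 2, 6 → Carrier = H36, H36 ✓
(ETA=J87, Container=E40): rows 3, 4 → Carrier = H41, H41 ✓
(ETA=J36, Container=E65): rows 5, 9, 12 → Carrier = H37, H37, H37 ✓
(ETA=J36, Container=E40): rows 7, 8, 10 → Carrier = H43, H43, H43 ✓
Every {ETA, Container} value is associated with a single Carrier value, so {ETA, Container} -> Carrier holds.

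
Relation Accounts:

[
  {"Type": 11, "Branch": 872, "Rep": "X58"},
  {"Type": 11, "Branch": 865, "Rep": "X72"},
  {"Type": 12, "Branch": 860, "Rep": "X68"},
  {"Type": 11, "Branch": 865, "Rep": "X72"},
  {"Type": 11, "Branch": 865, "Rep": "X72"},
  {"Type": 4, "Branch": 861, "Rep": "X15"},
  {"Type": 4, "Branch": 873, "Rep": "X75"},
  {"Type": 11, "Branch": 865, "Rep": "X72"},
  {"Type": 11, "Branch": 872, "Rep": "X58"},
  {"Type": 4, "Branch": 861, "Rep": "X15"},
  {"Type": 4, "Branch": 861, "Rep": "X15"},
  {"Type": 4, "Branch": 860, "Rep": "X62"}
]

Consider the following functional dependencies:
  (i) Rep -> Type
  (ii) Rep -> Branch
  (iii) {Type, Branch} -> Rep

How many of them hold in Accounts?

3

(i) Rep -> Type: every LHS value maps to a single RHS value — holds.
(ii) Rep -> Branch: every LHS value maps to a single RHS value — holds.
(iii) {Type, Branch} -> Rep: every LHS value maps to a single RHS value — holds.
3 of the 3 dependencies hold.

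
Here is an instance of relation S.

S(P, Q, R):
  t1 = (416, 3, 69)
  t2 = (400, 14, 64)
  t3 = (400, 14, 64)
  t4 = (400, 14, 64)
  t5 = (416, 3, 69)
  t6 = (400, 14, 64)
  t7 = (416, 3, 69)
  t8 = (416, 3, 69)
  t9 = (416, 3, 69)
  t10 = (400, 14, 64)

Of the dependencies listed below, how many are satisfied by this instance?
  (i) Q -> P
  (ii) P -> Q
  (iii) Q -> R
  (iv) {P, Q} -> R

4

(i) Q -> P: every LHS value maps to a single RHS value — holds.
(ii) P -> Q: every LHS value maps to a single RHS value — holds.
(iii) Q -> R: every LHS value maps to a single RHS value — holds.
(iv) {P, Q} -> R: every LHS value maps to a single RHS value — holds.
4 of the 4 dependencies hold.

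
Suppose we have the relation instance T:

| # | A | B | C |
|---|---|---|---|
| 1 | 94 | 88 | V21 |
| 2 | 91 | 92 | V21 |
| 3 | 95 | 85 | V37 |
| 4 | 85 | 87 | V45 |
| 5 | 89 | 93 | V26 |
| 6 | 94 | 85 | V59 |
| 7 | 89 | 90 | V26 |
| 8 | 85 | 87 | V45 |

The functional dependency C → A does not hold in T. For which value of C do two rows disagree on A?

C=V21: rows 1, 2 → A takes values {94, 91} — violation
C=V37: row 3 → A = 95 ✓
C=V45: rows 4, 8 → A = 85, 85 ✓
C=V26: rows 5, 7 → A = 89, 89 ✓
C=V59: row 6 → A = 94 ✓
The only C value with inconsistent A is C=V21.

V21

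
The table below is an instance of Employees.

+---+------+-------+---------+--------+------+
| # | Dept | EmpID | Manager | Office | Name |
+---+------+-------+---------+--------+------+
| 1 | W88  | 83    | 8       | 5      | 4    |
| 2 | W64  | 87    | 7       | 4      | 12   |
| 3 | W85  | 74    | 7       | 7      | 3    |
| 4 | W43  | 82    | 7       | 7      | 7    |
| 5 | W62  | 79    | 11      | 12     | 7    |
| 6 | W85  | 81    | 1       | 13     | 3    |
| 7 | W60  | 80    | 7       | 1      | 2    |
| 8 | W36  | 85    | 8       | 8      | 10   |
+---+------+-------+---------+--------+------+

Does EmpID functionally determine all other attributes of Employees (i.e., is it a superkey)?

All 8 rows have distinct EmpID values, so EmpID → (all attributes) holds and EmpID is a superkey.

Yes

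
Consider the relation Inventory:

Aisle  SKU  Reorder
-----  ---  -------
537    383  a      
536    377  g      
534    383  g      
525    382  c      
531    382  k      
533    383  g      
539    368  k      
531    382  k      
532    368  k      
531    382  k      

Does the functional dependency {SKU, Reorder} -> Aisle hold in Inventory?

No

(SKU=383, Reorder=a): 1 row → Aisle = 537 ✓
(SKU=377, Reorder=g): 1 row → Aisle = 536 ✓
(SKU=383, Reorder=g): 2 rows → Aisle takes values {534, 533} — violation
(SKU=382, Reorder=c): 1 row → Aisle = 525 ✓
(SKU=382, Reorder=k): 3 rows → Aisle = 531, 531, 531 ✓
(SKU=368, Reorder=k): 2 rows → Aisle takes values {539, 532} — violation
Two rows agree on {SKU, Reorder} but differ on Aisle, so {SKU, Reorder} -> Aisle does not hold.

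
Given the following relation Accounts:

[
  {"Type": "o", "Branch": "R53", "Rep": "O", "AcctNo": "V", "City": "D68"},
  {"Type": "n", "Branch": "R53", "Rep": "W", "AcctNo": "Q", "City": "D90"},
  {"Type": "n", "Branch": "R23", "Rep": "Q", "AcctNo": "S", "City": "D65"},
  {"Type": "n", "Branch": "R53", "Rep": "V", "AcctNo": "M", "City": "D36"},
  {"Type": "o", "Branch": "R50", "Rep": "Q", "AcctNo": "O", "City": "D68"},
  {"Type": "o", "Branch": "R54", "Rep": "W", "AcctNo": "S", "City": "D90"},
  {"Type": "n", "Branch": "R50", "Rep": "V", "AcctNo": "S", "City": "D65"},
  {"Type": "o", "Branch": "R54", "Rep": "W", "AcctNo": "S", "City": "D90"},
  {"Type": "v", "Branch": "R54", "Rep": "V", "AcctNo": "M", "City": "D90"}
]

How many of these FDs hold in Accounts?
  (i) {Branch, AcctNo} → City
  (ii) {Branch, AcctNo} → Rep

2

(i) {Branch, AcctNo} → City: every LHS value maps to a single RHS value — holds.
(ii) {Branch, AcctNo} → Rep: every LHS value maps to a single RHS value — holds.
2 of the 2 dependencies hold.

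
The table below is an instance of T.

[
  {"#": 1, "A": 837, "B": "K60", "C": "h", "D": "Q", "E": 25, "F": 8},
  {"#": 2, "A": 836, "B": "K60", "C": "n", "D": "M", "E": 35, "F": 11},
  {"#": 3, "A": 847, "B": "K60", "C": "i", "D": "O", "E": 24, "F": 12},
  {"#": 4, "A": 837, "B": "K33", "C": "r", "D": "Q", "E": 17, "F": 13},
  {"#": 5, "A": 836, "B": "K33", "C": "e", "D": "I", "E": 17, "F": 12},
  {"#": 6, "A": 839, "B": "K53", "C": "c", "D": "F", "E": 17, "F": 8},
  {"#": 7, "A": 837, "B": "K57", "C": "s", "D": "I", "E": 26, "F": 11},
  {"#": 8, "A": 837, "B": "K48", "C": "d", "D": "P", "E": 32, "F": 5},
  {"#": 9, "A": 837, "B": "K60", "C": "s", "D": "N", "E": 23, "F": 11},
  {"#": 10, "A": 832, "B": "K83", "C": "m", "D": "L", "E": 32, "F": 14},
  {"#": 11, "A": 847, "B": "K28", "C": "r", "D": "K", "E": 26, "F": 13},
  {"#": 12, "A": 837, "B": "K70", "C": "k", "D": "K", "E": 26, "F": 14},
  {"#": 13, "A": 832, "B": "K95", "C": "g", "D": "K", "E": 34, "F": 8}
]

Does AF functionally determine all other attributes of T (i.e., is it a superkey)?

Rows 7 and 9 have the same AF value (A=837, F=11) but are distinct tuples, so AF does not determine every attribute — not a superkey.

No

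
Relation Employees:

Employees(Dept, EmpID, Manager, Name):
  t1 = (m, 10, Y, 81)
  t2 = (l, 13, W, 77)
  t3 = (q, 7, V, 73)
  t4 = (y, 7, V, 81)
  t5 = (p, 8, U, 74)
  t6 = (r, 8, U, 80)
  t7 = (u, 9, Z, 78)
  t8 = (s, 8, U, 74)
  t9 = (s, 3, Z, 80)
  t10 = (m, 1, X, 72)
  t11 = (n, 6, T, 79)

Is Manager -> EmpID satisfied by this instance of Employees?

No

Manager=Y: row 1 → EmpID = 10 ✓
Manager=W: row 2 → EmpID = 13 ✓
Manager=V: rows 3, 4 → EmpID = 7, 7 ✓
Manager=U: rows 5, 6, 8 → EmpID = 8, 8, 8 ✓
Manager=Z: rows 7, 9 → EmpID takes values {9, 3} — violation
Manager=X: row 10 → EmpID = 1 ✓
Manager=T: row 11 → EmpID = 6 ✓
Two rows agree on Manager but differ on EmpID, so Manager -> EmpID does not hold.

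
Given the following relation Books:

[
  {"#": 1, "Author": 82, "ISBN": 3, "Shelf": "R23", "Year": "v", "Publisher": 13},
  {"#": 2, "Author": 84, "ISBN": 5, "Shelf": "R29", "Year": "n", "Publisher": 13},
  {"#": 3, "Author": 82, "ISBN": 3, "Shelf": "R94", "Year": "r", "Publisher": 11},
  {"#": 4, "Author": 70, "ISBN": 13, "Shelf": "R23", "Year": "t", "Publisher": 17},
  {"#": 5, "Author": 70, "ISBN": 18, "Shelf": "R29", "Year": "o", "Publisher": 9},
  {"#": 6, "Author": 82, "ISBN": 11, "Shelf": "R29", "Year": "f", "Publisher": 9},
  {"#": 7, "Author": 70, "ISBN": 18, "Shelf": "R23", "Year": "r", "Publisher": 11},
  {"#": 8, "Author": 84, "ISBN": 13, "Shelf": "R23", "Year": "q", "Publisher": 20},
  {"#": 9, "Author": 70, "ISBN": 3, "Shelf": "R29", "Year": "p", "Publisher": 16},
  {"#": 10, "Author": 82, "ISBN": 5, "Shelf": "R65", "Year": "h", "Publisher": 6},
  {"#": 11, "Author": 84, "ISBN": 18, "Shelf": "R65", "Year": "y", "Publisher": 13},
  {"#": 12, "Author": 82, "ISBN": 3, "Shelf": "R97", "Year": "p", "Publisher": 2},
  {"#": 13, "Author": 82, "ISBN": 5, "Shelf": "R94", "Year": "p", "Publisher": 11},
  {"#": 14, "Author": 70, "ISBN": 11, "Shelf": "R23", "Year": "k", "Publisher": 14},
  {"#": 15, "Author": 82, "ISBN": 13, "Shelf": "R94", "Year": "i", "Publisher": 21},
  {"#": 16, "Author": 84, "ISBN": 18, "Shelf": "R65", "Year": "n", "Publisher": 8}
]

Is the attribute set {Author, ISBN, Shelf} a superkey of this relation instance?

Rows 11 and 16 have the same {Author, ISBN, Shelf} value (Author=84, ISBN=18, Shelf=R65) but are distinct tuples, so {Author, ISBN, Shelf} does not determine every attribute — not a superkey.

No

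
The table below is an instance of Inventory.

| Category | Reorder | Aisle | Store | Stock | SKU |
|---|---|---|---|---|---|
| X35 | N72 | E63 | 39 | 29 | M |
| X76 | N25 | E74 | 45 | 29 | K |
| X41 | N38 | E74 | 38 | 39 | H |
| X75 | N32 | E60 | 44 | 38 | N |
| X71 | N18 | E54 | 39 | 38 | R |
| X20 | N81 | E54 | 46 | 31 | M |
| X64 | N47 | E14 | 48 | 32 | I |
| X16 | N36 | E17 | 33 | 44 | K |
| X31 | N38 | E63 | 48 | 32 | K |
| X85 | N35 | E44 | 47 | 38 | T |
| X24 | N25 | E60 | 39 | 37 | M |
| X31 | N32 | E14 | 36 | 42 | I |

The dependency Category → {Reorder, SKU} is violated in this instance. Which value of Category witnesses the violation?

Category=X35: 1 row → {Reorder,SKU} = (N72, M) ✓
Category=X76: 1 row → {Reorder,SKU} = (N25, K) ✓
Category=X41: 1 row → {Reorder,SKU} = (N38, H) ✓
Category=X75: 1 row → {Reorder,SKU} = (N32, N) ✓
Category=X71: 1 row → {Reorder,SKU} = (N18, R) ✓
Category=X20: 1 row → {Reorder,SKU} = (N81, M) ✓
Category=X64: 1 row → {Reorder,SKU} = (N47, I) ✓
Category=X16: 1 row → {Reorder,SKU} = (N36, K) ✓
Category=X31: 2 rows → {Reorder,SKU} takes values {(N38, K), (N32, I)} — violation
Category=X85: 1 row → {Reorder,SKU} = (N35, T) ✓
Category=X24: 1 row → {Reorder,SKU} = (N25, M) ✓
The only Category value with inconsistent RHS is Category=X31.

X31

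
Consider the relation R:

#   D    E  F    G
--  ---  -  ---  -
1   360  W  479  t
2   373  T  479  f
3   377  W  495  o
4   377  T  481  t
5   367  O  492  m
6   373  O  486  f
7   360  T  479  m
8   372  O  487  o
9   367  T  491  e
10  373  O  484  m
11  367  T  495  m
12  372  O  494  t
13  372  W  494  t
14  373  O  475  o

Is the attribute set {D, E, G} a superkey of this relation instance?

All 14 rows have distinct {D, E, G} values, so {D, E, G} → (all attributes) holds and {D, E, G} is a superkey.

Yes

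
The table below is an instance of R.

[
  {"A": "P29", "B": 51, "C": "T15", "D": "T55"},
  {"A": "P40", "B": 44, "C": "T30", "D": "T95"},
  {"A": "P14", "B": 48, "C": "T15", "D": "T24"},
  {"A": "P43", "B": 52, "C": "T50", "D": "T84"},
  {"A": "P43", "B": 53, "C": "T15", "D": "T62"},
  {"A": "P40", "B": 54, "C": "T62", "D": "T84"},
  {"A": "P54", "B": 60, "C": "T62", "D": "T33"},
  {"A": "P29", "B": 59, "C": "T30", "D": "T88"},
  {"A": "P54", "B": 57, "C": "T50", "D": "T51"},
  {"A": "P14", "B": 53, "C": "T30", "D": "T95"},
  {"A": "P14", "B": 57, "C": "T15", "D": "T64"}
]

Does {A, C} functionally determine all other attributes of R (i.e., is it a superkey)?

No

Two distinct rows share (A=P14, C=T15), so {A, C} does not determine every attribute — not a superkey.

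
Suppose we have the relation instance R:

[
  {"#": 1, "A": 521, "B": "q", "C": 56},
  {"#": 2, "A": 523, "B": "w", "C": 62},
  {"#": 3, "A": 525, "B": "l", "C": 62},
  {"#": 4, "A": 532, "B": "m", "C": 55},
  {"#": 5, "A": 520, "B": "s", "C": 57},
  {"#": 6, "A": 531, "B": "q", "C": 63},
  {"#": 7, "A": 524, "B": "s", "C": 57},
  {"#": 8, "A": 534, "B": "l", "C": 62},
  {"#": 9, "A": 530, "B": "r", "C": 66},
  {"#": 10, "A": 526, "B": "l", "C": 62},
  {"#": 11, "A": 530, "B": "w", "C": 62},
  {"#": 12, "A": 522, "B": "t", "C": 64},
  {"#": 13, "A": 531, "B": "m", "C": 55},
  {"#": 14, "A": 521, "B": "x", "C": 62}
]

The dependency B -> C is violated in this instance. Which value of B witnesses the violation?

B=q: rows 1, 6 → C takes values {56, 63} — violation
B=w: rows 2, 11 → C = 62, 62 ✓
B=l: rows 3, 8, 10 → C = 62, 62, 62 ✓
B=m: rows 4, 13 → C = 55, 55 ✓
B=s: rows 5, 7 → C = 57, 57 ✓
B=r: row 9 → C = 66 ✓
B=t: row 12 → C = 64 ✓
B=x: row 14 → C = 62 ✓
The only B value with inconsistent C is B=q.

q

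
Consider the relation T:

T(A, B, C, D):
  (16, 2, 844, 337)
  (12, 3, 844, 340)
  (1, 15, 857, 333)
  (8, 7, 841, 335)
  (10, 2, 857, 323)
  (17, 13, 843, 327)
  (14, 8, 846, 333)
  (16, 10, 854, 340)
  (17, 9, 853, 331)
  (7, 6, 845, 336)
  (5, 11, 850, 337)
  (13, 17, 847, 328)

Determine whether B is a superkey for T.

No

Two distinct rows share B=2, so B does not determine every attribute — not a superkey.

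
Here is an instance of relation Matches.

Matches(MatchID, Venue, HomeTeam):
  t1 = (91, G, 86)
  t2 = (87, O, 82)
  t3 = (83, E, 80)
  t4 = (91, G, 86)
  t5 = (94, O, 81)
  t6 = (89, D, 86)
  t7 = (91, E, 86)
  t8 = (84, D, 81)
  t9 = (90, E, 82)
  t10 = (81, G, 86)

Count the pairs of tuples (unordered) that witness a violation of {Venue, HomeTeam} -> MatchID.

(Venue=G, HomeTeam=86): violating pairs (1,10), (4,10) — 2 pairs.

2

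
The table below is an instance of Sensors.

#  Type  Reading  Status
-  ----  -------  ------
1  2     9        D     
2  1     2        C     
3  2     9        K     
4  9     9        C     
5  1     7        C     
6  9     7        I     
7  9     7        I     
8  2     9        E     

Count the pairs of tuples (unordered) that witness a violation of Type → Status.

Type=2: violating pairs (1,3), (1,8), (3,8) — 3 pairs.
Type=1: all 2 rows agree on Status — 0 pairs.
Type=9: violating pairs (4,6), (4,7) — 2 pairs.

5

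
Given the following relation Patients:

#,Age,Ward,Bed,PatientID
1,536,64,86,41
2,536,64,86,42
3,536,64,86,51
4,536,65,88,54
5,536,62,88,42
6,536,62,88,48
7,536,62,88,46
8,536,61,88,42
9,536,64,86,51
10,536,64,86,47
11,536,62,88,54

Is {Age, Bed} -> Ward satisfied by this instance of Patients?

No

(Age=536, Bed=86): rows 1, 2, 3, 9, 10 → Ward = 64, 64, 64, 64, 64 ✓
(Age=536, Bed=88): rows 4, 5, 6, 7, 8, 11 → Ward takes values {65, 62, 61} — violation
Two rows agree on {Age, Bed} but differ on Ward, so {Age, Bed} -> Ward does not hold.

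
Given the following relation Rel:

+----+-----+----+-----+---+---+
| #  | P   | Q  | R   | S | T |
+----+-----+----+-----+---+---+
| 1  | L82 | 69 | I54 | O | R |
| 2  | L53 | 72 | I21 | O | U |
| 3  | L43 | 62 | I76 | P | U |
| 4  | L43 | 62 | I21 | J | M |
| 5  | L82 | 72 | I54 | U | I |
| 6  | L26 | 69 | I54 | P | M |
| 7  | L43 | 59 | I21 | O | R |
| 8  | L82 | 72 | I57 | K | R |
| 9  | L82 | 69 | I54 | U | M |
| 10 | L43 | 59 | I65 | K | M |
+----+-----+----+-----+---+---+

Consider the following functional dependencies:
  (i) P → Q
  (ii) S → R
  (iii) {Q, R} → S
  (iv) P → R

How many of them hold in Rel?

(i) P → Q: P=L82: rows 1, 5, 8, 9 → Q takes values {69, 72} — violation; P=L43: rows 3, 4, 7, 10 → Q takes values {62, 59} — violation — fails.
(ii) S → R: S=O: rows 1, 2, 7 → R takes values {I54, I21} — violation; S=P: rows 3, 6 → R takes values {I76, I54} — violation; S=K: rows 8, 10 → R takes values {I57, I65} — violation — fails.
(iii) {Q, R} → S: (Q=69, R=I54): rows 1, 6, 9 → S takes values {O, P, U} — violation — fails.
(iv) P → R: P=L82: rows 1, 5, 8, 9 → R takes values {I54, I57} — violation; P=L43: rows 3, 4, 7, 10 → R takes values {I76, I21, I65} — violation — fails.
None of the 4 dependencies hold.

0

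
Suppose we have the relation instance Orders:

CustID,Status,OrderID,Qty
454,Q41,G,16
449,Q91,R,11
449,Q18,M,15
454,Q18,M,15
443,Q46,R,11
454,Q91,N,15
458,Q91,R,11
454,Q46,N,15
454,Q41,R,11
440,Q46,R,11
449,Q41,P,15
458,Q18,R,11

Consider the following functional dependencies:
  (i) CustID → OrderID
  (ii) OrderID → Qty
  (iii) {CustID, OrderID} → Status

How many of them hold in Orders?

(i) CustID → OrderID: CustID=454: 5 rows → OrderID takes values {G, M, N, R} — violation; CustID=449: 3 rows → OrderID takes values {R, M, P} — violation — fails.
(ii) OrderID → Qty: every LHS value maps to a single RHS value — holds.
(iii) {CustID, OrderID} → Status: (CustID=454, OrderID=N): 2 rows → Status takes values {Q91, Q46} — violation; (CustID=458, OrderID=R): 2 rows → Status takes values {Q91, Q18} — violation — fails.
1 of the 3 dependencies holds.

1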